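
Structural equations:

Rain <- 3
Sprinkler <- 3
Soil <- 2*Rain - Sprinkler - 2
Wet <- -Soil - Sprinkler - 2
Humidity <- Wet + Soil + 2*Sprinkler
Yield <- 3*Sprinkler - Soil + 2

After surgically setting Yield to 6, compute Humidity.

do(Yield=6) replaces the equation Yield <- 3*Sprinkler - Soil + 2 with the constant Yield = 6.
Since Humidity is not a descendant of the intervened variable, it is unaffected.
Soil = 2*Rain - Sprinkler - 2  [with Rain=3, Sprinkler=3]  = 1
Wet = -Soil - Sprinkler - 2  [with Soil=1, Sprinkler=3]  = -6
Humidity = Wet + Soil + 2*Sprinkler  [with Wet=-6, Soil=1, Sprinkler=3]  = 1

1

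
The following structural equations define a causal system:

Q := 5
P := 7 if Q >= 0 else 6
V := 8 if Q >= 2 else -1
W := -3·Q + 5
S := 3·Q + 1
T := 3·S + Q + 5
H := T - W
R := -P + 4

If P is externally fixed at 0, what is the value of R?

do(P=0) replaces the equation P := 7 if Q >= 0 else 6 with the constant P = 0.
R = -P + 4  [with P=0]  = 4

4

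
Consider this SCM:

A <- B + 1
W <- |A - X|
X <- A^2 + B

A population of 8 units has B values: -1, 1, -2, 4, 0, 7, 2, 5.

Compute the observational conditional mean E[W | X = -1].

0.5

Observing X=-1 restricts to units where X's equation naturally yields -1: B ∈ {-1, -2}. In that subpopulation W = 1, 0, mean 0.5.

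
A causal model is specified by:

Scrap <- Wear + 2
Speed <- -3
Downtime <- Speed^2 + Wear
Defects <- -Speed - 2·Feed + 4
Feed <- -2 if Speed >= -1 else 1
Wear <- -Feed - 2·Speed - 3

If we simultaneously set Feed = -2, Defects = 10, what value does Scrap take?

7

Setting Feed = -2, Defects = 10 by intervention discards those variables' equations.
Wear = -Feed - 2·Speed - 3  [with Feed=-2, Speed=-3]  = 5
Scrap = Wear + 2  [with Wear=5]  = 7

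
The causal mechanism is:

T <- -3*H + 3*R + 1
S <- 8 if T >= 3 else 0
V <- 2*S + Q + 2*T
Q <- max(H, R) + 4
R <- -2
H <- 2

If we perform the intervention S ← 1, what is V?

-14

The intervention breaks the incoming arrows to S: S <- 8 if T >= 3 else 0 no longer applies, and S = 1.
T = -3*H + 3*R + 1  [with H=2, R=-2]  = -11
Q = max(H, R) + 4  [with H=2, R=-2]  = 6
V = 2*S + Q + 2*T  [with S=1, Q=6, T=-11]  = -14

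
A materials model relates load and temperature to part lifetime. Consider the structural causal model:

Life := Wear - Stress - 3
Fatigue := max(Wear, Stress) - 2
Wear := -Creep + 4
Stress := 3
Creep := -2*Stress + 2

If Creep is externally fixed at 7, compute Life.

-9

do(Creep=7) replaces the equation Creep := -2*Stress + 2 with the constant Creep = 7.
Wear = -Creep + 4  [with Creep=7]  = -3
Life = Wear - Stress - 3  [with Wear=-3, Stress=3]  = -9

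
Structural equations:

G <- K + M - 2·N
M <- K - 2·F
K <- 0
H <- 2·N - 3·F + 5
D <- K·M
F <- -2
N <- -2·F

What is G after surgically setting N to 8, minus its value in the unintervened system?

Intervening sets N = 8 and removes its equation (N <- -2·F).
M = K - 2·F  [with K=0, F=-2]  = 4
G = K + M - 2·N  [with K=0, M=4, N=8]  = -12
Without intervention: M = K - 2·F  [with K=0, F=-2]  = 4; N = -2·F  [with F=-2]  = 4; G = K + M - 2·N  [with K=0, M=4, N=4]  = -4.
Change = -12 − (-4) = -8.

-8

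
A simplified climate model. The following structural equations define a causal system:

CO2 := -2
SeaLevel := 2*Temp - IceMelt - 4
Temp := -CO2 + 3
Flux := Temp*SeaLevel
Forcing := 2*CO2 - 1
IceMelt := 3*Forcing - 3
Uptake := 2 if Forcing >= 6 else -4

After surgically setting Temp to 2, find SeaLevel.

18

do(Temp=2) replaces the equation Temp := -CO2 + 3 with the constant Temp = 2.
Forcing = 2*CO2 - 1  [with CO2=-2]  = -5
IceMelt = 3*Forcing - 3  [with Forcing=-5]  = -18
SeaLevel = 2*Temp - IceMelt - 4  [with Temp=2, IceMelt=-18]  = 18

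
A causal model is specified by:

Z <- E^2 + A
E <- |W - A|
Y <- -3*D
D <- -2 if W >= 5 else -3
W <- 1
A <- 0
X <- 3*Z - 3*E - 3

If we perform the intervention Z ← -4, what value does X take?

Intervening sets Z = -4 and removes its equation (Z <- E^2 + A).
E = |W - A|  [with W=1, A=0]  = 1
X = 3*Z - 3*E - 3  [with Z=-4, E=1]  = -18

-18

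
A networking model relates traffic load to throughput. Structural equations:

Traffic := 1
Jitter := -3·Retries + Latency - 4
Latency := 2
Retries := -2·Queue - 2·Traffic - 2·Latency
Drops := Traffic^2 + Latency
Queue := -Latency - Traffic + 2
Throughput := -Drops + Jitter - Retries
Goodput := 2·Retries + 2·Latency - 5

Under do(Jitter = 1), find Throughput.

Intervening sets Jitter = 1 and removes its equation (Jitter := -3·Retries + Latency - 4).
Queue = -Latency - Traffic + 2  [with Latency=2, Traffic=1]  = -1
Drops = Traffic^2 + Latency  [with Traffic=1, Latency=2]  = 3
Retries = -2·Queue - 2·Traffic - 2·Latency  [with Queue=-1, Traffic=1, Latency=2]  = -4
Throughput = -Drops + Jitter - Retries  [with Drops=3, Jitter=1, Retries=-4]  = 2

2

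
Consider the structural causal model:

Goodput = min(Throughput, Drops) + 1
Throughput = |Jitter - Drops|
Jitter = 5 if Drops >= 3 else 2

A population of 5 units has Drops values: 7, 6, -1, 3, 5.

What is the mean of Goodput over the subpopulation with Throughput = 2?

Conditioning on Throughput=2 selects the 2 unit(s) with Drops ∈ {7, 3}. Their Goodput values: 3, 3. Mean = 3.

3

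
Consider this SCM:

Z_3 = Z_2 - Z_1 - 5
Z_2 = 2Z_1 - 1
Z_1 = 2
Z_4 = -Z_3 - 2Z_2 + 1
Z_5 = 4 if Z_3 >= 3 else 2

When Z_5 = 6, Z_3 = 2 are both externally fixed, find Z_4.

-7

Under do(Z_5 = 6, Z_3 = 2), each intervened variable's structural equation is replaced by its fixed value.
Z_2 = 2Z_1 - 1  [with Z_1=2]  = 3
Z_4 = -Z_3 - 2Z_2 + 1  [with Z_3=2, Z_2=3]  = -7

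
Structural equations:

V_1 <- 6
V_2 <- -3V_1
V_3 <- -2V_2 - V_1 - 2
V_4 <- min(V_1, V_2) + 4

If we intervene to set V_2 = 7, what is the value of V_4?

Under do(V_2=7), the mechanism V_2 <- -3V_1 is discarded; V_2 is fixed at 7.
V_4 = min(V_1, V_2) + 4  [with V_1=6, V_2=7]  = 10

10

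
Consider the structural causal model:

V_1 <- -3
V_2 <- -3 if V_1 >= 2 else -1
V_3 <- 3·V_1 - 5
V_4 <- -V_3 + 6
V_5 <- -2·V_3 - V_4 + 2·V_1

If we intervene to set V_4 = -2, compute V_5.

24

Intervening sets V_4 = -2 and removes its equation (V_4 <- -V_3 + 6).
V_3 = 3·V_1 - 5  [with V_1=-3]  = -14
V_5 = -2·V_3 - V_4 + 2·V_1  [with V_3=-14, V_4=-2, V_1=-3]  = 24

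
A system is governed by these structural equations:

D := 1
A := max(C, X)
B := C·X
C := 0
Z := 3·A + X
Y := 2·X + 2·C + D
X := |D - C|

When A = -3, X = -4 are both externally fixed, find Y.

-7

The joint intervention fixes A = -3, X = -4, removing each variable's own equation.
Y = 2·X + 2·C + D  [with X=-4, C=0, D=1]  = -7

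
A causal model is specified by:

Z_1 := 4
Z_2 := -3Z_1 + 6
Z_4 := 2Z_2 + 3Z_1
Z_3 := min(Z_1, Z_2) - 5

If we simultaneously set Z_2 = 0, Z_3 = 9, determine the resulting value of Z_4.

Setting Z_2 = 0, Z_3 = 9 by intervention discards those variables' equations.
Z_4 = 2Z_2 + 3Z_1  [with Z_2=0, Z_1=4]  = 12

12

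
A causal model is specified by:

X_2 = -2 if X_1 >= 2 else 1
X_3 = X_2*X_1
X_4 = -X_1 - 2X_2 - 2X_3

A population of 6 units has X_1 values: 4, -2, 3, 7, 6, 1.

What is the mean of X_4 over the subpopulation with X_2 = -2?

E[X_4|X_2=-2] averages over only the 4 units with X_2=-2 (X_1 = 4, 3, 7, 6): X_4 = 16, 13, 25, 22, mean 19.

19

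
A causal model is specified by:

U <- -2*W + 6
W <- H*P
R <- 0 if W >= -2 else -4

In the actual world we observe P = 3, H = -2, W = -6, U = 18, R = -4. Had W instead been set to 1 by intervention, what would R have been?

0

do(W=1) replaces the equation W <- H*P with the constant W = 1.
R = 0 if W >= -2 else -4  [with W=1]  = 0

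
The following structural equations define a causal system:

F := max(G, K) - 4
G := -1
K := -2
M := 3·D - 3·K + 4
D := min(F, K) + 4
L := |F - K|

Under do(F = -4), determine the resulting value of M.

The intervention breaks the incoming arrows to F: F := max(G, K) - 4 no longer applies, and F = -4.
D = min(F, K) + 4  [with F=-4, K=-2]  = 0
M = 3·D - 3·K + 4  [with D=0, K=-2]  = 10

10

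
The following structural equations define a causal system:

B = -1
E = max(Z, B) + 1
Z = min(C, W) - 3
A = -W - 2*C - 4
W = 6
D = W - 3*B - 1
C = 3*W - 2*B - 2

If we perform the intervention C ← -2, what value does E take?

do(C=-2) replaces the equation C = 3*W - 2*B - 2 with the constant C = -2.
Z = min(C, W) - 3  [with C=-2, W=6]  = -5
E = max(Z, B) + 1  [with Z=-5, B=-1]  = 0

0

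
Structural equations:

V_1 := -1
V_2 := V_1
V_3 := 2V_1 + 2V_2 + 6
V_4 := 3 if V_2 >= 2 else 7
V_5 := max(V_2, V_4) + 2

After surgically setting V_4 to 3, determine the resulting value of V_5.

5

Intervening sets V_4 = 3 and removes its equation (V_4 := 3 if V_2 >= 2 else 7).
V_2 = V_1  [with V_1=-1]  = -1
V_5 = max(V_2, V_4) + 2  [with V_2=-1, V_4=3]  = 5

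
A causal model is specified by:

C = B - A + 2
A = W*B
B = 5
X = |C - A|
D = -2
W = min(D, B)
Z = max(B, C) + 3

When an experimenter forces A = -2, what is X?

The intervention breaks the incoming arrows to A: A = W*B no longer applies, and A = -2.
C = B - A + 2  [with B=5, A=-2]  = 9
X = |C - A|  [with C=9, A=-2]  = 11

11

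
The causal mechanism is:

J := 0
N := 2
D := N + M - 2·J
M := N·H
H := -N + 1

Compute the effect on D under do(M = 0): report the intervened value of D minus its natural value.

Intervening sets M = 0 and removes its equation (M := N·H).
D = N + M - 2·J  [with N=2, M=0, J=0]  = 2
Without intervention: H = -N + 1  [with N=2]  = -1; M = N·H  [with N=2, H=-1]  = -2; D = N + M - 2·J  [with N=2, M=-2, J=0]  = 0.
Change = 2 − 0 = 2.

2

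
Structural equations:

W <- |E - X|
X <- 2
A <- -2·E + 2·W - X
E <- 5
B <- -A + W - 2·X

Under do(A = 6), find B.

Intervening sets A = 6 and removes its equation (A <- -2·E + 2·W - X).
W = |E - X|  [with E=5, X=2]  = 3
B = -A + W - 2·X  [with A=6, W=3, X=2]  = -7

-7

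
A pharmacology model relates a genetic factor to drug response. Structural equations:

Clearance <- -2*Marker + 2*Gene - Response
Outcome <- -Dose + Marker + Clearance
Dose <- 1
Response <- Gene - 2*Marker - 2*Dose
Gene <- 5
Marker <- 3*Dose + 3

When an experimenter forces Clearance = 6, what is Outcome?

11

The intervention breaks the incoming arrows to Clearance: Clearance <- -2*Marker + 2*Gene - Response no longer applies, and Clearance = 6.
Marker = 3*Dose + 3  [with Dose=1]  = 6
Outcome = -Dose + Marker + Clearance  [with Dose=1, Marker=6, Clearance=6]  = 11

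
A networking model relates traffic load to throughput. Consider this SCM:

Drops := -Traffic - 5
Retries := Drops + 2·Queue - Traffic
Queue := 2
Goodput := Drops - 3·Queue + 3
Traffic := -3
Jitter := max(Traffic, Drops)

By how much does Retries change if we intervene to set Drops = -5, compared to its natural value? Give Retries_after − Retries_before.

-3

The intervention breaks the incoming arrows to Drops: Drops := -Traffic - 5 no longer applies, and Drops = -5.
Retries = Drops + 2·Queue - Traffic  [with Drops=-5, Queue=2, Traffic=-3]  = 2
Without intervention: Drops = -Traffic - 5  [with Traffic=-3]  = -2; Retries = Drops + 2·Queue - Traffic  [with Drops=-2, Queue=2, Traffic=-3]  = 5.
Change = 2 − 5 = -3.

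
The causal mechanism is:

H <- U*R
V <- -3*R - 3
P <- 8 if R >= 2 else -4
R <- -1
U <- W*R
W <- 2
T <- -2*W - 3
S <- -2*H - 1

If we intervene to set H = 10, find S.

do(H=10) replaces the equation H <- U*R with the constant H = 10.
S = -2*H - 1  [with H=10]  = -21

-21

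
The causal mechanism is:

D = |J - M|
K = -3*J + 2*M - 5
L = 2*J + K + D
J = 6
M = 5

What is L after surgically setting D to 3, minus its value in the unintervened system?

2

do(D=3) replaces the equation D = |J - M| with the constant D = 3.
K = -3*J + 2*M - 5  [with J=6, M=5]  = -13
L = 2*J + K + D  [with J=6, K=-13, D=3]  = 2
Without intervention: D = |J - M|  [with J=6, M=5]  = 1; K = -3*J + 2*M - 5  [with J=6, M=5]  = -13; L = 2*J + K + D  [with J=6, K=-13, D=1]  = 0.
Change = 2 − 0 = 2.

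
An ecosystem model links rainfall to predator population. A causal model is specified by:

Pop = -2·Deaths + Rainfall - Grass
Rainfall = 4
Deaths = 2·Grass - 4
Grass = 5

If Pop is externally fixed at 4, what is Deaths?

Under do(Pop=4), the mechanism Pop = -2·Deaths + Rainfall - Grass is discarded; Pop is fixed at 4.
Since Deaths is not a descendant of the intervened variable, it is unaffected.
Deaths = 2·Grass - 4  [with Grass=5]  = 6

6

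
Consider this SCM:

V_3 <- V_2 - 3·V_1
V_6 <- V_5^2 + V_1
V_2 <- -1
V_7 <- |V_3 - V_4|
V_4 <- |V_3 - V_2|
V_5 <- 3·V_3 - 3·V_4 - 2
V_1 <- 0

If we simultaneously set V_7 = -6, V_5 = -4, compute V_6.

16

Setting V_7 = -6, V_5 = -4 by intervention discards those variables' equations.
V_6 = V_5^2 + V_1  [with V_5=-4, V_1=0]  = 16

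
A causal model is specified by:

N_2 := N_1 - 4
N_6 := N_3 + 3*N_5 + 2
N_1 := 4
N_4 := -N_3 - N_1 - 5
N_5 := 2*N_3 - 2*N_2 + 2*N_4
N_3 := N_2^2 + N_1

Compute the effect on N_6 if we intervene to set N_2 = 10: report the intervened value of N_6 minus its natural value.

Under do(N_2=10), the mechanism N_2 := N_1 - 4 is discarded; N_2 is fixed at 10.
N_3 = N_2^2 + N_1  [with N_2=10, N_1=4]  = 104
N_4 = -N_3 - N_1 - 5  [with N_3=104, N_1=4]  = -113
N_5 = 2*N_3 - 2*N_2 + 2*N_4  [with N_3=104, N_2=10, N_4=-113]  = -38
N_6 = N_3 + 3*N_5 + 2  [with N_3=104, N_5=-38]  = -8
Without intervention: N_2 = N_1 - 4  [with N_1=4]  = 0; N_3 = N_2^2 + N_1  [with N_2=0, N_1=4]  = 4; N_4 = -N_3 - N_1 - 5  [with N_3=4, N_1=4]  = -13; N_5 = 2*N_3 - 2*N_2 + 2*N_4  [with N_3=4, N_2=0, N_4=-13]  = -18; N_6 = N_3 + 3*N_5 + 2  [with N_3=4, N_5=-18]  = -48.
Change = -8 − (-48) = 40.

40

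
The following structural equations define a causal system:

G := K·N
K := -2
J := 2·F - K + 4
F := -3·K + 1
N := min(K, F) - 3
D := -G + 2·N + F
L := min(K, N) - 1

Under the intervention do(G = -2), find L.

-6

do(G=-2) replaces the equation G := K·N with the constant G = -2.
No directed path runs from G to L, so L keeps its natural value.
F = -3·K + 1  [with K=-2]  = 7
N = min(K, F) - 3  [with K=-2, F=7]  = -5
L = min(K, N) - 1  [with K=-2, N=-5]  = -6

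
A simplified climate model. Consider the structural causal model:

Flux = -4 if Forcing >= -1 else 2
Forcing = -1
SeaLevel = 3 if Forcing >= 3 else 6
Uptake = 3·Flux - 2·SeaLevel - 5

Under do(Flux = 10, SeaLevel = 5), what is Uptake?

The joint intervention fixes Flux = 10, SeaLevel = 5, removing each variable's own equation.
Uptake = 3·Flux - 2·SeaLevel - 5  [with Flux=10, SeaLevel=5]  = 15

15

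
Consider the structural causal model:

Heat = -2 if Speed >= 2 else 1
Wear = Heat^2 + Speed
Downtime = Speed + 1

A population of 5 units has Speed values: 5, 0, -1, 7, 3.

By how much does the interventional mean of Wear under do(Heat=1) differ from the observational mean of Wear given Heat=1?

do(Heat=1) breaks Heat's dependence on Speed. With Heat=1 fixed, Wear across the units is 6, 1, 0, 8, 4, mean 3.8.
Observing Heat=1 restricts to units where Heat's equation naturally yields 1: Speed ∈ {0, -1}. In that subpopulation Wear = 1, 0, mean 0.5.
Difference = 3.8 − 0.5 = 3.3.

3.3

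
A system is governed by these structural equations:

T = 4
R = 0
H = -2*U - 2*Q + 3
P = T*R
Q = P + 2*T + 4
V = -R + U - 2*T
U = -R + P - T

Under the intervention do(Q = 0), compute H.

11

Under do(Q=0), the mechanism Q = P + 2*T + 4 is discarded; Q is fixed at 0.
P = T*R  [with T=4, R=0]  = 0
U = -R + P - T  [with R=0, P=0, T=4]  = -4
H = -2*U - 2*Q + 3  [with U=-4, Q=0]  = 11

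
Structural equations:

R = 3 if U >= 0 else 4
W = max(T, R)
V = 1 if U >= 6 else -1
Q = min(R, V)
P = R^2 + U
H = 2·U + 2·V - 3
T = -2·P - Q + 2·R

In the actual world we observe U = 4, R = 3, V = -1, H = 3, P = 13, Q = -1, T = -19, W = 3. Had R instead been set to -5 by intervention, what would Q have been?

-5

Under do(R=-5), the mechanism R = 3 if U >= 0 else 4 is discarded; R is fixed at -5.
V = 1 if U >= 6 else -1  [with U=4]  = -1
Q = min(R, V)  [with R=-5, V=-1]  = -5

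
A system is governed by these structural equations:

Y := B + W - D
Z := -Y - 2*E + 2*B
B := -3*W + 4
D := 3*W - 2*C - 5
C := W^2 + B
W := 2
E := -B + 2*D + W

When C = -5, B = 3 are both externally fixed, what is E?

21

Setting C = -5, B = 3 by intervention discards those variables' equations.
D = 3*W - 2*C - 5  [with W=2, C=-5]  = 11
E = -B + 2*D + W  [with B=3, D=11, W=2]  = 21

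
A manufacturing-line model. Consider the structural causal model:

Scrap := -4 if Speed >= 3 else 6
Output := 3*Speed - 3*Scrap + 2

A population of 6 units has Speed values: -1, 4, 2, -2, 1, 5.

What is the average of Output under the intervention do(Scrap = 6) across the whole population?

The intervention sets Scrap=6 in all 6 units regardless of Speed. Recomputing Output per unit gives -19, -4, -10, -22, -13, -1; average -11.5.

-11.5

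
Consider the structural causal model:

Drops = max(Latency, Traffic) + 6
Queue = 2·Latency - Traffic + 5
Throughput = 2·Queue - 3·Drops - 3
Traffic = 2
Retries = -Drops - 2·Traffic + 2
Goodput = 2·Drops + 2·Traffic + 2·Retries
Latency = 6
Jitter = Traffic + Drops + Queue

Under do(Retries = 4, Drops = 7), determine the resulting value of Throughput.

6

Setting Retries = 4, Drops = 7 by intervention discards those variables' equations.
Queue = 2·Latency - Traffic + 5  [with Latency=6, Traffic=2]  = 15
Throughput = 2·Queue - 3·Drops - 3  [with Queue=15, Drops=7]  = 6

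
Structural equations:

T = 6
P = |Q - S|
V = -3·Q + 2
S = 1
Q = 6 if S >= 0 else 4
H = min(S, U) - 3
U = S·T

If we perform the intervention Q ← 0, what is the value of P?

Intervening sets Q = 0 and removes its equation (Q = 6 if S >= 0 else 4).
P = |Q - S|  [with Q=0, S=1]  = 1

1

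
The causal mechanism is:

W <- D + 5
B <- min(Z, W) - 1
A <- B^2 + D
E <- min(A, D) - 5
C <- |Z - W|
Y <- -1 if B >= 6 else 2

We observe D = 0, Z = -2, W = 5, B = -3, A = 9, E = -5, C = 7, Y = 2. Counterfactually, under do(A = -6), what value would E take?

-11

The intervention breaks the incoming arrows to A: A <- B^2 + D no longer applies, and A = -6.
E = min(A, D) - 5  [with A=-6, D=0]  = -11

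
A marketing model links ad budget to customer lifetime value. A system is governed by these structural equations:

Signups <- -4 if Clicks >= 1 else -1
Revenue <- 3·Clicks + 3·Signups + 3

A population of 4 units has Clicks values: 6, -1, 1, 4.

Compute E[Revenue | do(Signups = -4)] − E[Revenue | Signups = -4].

do(Signups=-4) breaks Signups's dependence on Clicks. With Signups=-4 fixed, Revenue across the units is 9, -12, -6, 3, mean -1.5.
Observing Signups=-4 restricts to units where Signups's equation naturally yields -4: Clicks ∈ {6, 1, 4}. In that subpopulation Revenue = 9, -6, 3, mean 2.
Difference = -1.5 − 2 = -3.5.

-3.5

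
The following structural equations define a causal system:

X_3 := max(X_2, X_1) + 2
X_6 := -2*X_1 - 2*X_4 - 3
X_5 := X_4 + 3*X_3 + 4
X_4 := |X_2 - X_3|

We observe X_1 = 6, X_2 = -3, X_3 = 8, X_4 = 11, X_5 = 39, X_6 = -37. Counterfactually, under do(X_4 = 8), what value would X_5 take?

36

Intervening sets X_4 = 8 and removes its equation (X_4 := |X_2 - X_3|).
X_3 = max(X_2, X_1) + 2  [with X_2=-3, X_1=6]  = 8
X_5 = X_4 + 3*X_3 + 4  [with X_4=8, X_3=8]  = 36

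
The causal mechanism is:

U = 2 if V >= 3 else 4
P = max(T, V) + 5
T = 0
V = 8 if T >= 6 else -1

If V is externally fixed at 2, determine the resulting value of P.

7

The intervention breaks the incoming arrows to V: V = 8 if T >= 6 else -1 no longer applies, and V = 2.
P = max(T, V) + 5  [with T=0, V=2]  = 7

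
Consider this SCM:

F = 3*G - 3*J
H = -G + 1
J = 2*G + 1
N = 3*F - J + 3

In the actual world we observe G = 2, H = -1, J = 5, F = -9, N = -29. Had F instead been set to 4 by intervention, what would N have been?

Intervening sets F = 4 and removes its equation (F = 3*G - 3*J).
J = 2*G + 1  [with G=2]  = 5
N = 3*F - J + 3  [with F=4, J=5]  = 10

10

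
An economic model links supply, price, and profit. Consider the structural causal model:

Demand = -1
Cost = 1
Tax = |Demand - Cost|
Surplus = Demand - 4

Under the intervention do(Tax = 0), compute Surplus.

-5

The intervention breaks the incoming arrows to Tax: Tax = |Demand - Cost| no longer applies, and Tax = 0.
Surplus is not downstream of the intervention, so its value is determined by the original equations.
Surplus = Demand - 4  [with Demand=-1]  = -5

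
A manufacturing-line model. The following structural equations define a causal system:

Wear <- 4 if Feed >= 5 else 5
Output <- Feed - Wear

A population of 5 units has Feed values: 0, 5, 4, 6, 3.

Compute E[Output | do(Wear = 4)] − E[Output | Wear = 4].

Every unit gets Wear=4 under the intervention. Output values become -4, 1, 0, 2, -1; E[Output|do(Wear=4)] = -0.4.
Conditioning on Wear=4 selects the 2 unit(s) with Feed ∈ {5, 6}. Their Output values: 1, 2. Mean = 1.5.
Difference = -0.4 − 1.5 = -1.9.

-1.9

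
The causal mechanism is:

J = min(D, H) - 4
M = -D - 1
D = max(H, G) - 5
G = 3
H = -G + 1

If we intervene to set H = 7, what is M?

-3

Under do(H=7), the mechanism H = -G + 1 is discarded; H is fixed at 7.
D = max(H, G) - 5  [with H=7, G=3]  = 2
M = -D - 1  [with D=2]  = -3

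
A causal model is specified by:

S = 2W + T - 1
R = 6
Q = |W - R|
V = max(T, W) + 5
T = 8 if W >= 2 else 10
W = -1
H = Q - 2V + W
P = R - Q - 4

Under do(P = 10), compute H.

The intervention breaks the incoming arrows to P: P = R - Q - 4 no longer applies, and P = 10.
H is not downstream of the intervention, so its value is determined by the original equations.
T = 8 if W >= 2 else 10  [with W=-1]  = 10
Q = |W - R|  [with W=-1, R=6]  = 7
V = max(T, W) + 5  [with T=10, W=-1]  = 15
H = Q - 2V + W  [with Q=7, V=15, W=-1]  = -24

-24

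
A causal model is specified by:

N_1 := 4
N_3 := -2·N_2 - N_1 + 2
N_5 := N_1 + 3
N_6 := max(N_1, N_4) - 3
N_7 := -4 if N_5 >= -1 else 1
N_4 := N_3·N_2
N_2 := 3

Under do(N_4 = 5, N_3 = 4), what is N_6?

The joint intervention fixes N_4 = 5, N_3 = 4, removing each variable's own equation.
N_6 = max(N_1, N_4) - 3  [with N_1=4, N_4=5]  = 2

2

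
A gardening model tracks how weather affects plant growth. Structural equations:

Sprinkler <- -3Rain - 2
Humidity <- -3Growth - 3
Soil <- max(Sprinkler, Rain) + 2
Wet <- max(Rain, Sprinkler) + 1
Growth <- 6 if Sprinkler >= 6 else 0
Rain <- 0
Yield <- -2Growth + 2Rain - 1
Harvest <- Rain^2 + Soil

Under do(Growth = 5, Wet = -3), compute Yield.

-11

Setting Growth = 5, Wet = -3 by intervention discards those variables' equations.
Yield = -2Growth + 2Rain - 1  [with Growth=5, Rain=0]  = -11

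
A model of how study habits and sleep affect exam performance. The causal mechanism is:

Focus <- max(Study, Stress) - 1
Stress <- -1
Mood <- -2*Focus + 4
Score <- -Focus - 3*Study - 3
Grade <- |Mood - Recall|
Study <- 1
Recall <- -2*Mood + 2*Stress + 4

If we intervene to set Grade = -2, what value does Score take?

Under do(Grade=-2), the mechanism Grade <- |Mood - Recall| is discarded; Grade is fixed at -2.
Since Score is not a descendant of the intervened variable, it is unaffected.
Focus = max(Study, Stress) - 1  [with Study=1, Stress=-1]  = 0
Score = -Focus - 3*Study - 3  [with Focus=0, Study=1]  = -6

-6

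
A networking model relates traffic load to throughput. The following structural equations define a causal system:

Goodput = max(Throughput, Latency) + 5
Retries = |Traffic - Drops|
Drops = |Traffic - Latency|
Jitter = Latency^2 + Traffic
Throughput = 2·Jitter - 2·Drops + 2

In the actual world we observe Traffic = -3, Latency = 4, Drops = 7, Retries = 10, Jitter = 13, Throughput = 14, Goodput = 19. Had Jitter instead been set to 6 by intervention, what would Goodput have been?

9

Under do(Jitter=6), the mechanism Jitter = Latency^2 + Traffic is discarded; Jitter is fixed at 6.
Drops = |Traffic - Latency|  [with Traffic=-3, Latency=4]  = 7
Throughput = 2·Jitter - 2·Drops + 2  [with Jitter=6, Drops=7]  = 0
Goodput = max(Throughput, Latency) + 5  [with Throughput=0, Latency=4]  = 9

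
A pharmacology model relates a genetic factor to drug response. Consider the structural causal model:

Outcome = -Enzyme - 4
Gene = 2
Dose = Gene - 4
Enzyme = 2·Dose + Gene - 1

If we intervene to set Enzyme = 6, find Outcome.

-10

The intervention breaks the incoming arrows to Enzyme: Enzyme = 2·Dose + Gene - 1 no longer applies, and Enzyme = 6.
Outcome = -Enzyme - 4  [with Enzyme=6]  = -10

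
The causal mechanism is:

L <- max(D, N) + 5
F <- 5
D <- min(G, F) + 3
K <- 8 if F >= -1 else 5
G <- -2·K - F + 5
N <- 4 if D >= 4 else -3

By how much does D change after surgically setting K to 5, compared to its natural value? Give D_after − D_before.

Under do(K=5), the mechanism K <- 8 if F >= -1 else 5 is discarded; K is fixed at 5.
G = -2·K - F + 5  [with K=5, F=5]  = -10
D = min(G, F) + 3  [with G=-10, F=5]  = -7
Without intervention: K = 8 if F >= -1 else 5  [with F=5]  = 8; G = -2·K - F + 5  [with K=8, F=5]  = -16; D = min(G, F) + 3  [with G=-16, F=5]  = -13.
Change = -7 − (-13) = 6.

6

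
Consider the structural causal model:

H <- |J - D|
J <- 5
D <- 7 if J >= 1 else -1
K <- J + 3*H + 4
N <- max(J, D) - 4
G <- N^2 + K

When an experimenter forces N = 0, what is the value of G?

15

The intervention breaks the incoming arrows to N: N <- max(J, D) - 4 no longer applies, and N = 0.
D = 7 if J >= 1 else -1  [with J=5]  = 7
H = |J - D|  [with J=5, D=7]  = 2
K = J + 3*H + 4  [with J=5, H=2]  = 15
G = N^2 + K  [with N=0, K=15]  = 15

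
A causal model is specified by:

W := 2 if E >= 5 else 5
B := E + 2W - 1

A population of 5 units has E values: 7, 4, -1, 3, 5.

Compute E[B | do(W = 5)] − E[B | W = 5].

1.6

Every unit gets W=5 under the intervention. B values become 16, 13, 8, 12, 14; E[B|do(W=5)] = 12.6.
Conditioning on W=5 selects the 3 unit(s) with E ∈ {4, -1, 3}. Their B values: 13, 8, 12. Mean = 11.
Difference = 12.6 − 11 = 1.6.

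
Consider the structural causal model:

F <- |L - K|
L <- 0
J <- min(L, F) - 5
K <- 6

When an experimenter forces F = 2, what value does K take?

Under do(F=2), the mechanism F <- |L - K| is discarded; F is fixed at 2.
Since K is not a descendant of the intervened variable, it is unaffected.

6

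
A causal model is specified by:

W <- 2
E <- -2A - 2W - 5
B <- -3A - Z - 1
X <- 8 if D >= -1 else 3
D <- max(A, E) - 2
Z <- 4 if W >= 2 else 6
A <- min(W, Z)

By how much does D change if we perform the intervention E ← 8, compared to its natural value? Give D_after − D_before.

Under do(E=8), the mechanism E <- -2A - 2W - 5 is discarded; E is fixed at 8.
Z = 4 if W >= 2 else 6  [with W=2]  = 4
A = min(W, Z)  [with W=2, Z=4]  = 2
D = max(A, E) - 2  [with A=2, E=8]  = 6
Without intervention: Z = 4 if W >= 2 else 6  [with W=2]  = 4; A = min(W, Z)  [with W=2, Z=4]  = 2; E = -2A - 2W - 5  [with A=2, W=2]  = -13; D = max(A, E) - 2  [with A=2, E=-13]  = 0.
Change = 6 − 0 = 6.

6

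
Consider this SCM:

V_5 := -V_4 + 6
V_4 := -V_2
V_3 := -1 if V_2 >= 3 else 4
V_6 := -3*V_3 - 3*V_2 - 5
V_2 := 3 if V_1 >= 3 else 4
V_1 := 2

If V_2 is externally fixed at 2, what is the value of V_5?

8

do(V_2=2) replaces the equation V_2 := 3 if V_1 >= 3 else 4 with the constant V_2 = 2.
V_4 = -V_2  [with V_2=2]  = -2
V_5 = -V_4 + 6  [with V_4=-2]  = 8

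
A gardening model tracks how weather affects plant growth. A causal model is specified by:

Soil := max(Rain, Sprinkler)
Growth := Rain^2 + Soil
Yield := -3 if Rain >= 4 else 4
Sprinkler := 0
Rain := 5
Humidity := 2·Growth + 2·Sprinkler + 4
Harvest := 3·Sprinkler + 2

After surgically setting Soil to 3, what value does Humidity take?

60

do(Soil=3) replaces the equation Soil := max(Rain, Sprinkler) with the constant Soil = 3.
Growth = Rain^2 + Soil  [with Rain=5, Soil=3]  = 28
Humidity = 2·Growth + 2·Sprinkler + 4  [with Growth=28, Sprinkler=0]  = 60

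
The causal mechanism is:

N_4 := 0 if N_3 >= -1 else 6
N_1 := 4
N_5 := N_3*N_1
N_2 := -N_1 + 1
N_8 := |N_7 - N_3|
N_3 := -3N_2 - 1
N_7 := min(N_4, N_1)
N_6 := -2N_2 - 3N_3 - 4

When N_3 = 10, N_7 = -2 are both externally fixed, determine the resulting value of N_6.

Under do(N_3 = 10, N_7 = -2), each intervened variable's structural equation is replaced by its fixed value.
N_2 = -N_1 + 1  [with N_1=4]  = -3
N_6 = -2N_2 - 3N_3 - 4  [with N_2=-3, N_3=10]  = -28

-28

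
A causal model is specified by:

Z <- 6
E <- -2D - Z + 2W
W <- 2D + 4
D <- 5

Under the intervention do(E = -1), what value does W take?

Under do(E=-1), the mechanism E <- -2D - Z + 2W is discarded; E is fixed at -1.
Since W is not a descendant of the intervened variable, it is unaffected.
W = 2D + 4  [with D=5]  = 14

14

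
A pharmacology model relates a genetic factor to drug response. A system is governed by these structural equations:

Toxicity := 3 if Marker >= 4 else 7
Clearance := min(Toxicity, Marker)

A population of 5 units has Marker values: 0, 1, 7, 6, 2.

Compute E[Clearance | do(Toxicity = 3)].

1.8

do(Toxicity=3) breaks Toxicity's dependence on Marker. With Toxicity=3 fixed, Clearance across the units is 0, 1, 3, 3, 2, mean 1.8.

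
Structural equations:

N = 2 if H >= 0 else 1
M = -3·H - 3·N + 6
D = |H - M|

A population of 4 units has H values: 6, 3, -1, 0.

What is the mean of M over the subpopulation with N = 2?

-9

Conditioning on N=2 selects the 3 unit(s) with H ∈ {6, 3, 0}. Their M values: -18, -9, 0. Mean = -9.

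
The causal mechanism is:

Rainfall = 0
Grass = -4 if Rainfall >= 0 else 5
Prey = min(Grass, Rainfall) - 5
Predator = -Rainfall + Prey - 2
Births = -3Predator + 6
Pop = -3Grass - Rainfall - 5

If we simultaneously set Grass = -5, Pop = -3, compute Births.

42

Setting Grass = -5, Pop = -3 by intervention discards those variables' equations.
Prey = min(Grass, Rainfall) - 5  [with Grass=-5, Rainfall=0]  = -10
Predator = -Rainfall + Prey - 2  [with Rainfall=0, Prey=-10]  = -12
Births = -3Predator + 6  [with Predator=-12]  = 42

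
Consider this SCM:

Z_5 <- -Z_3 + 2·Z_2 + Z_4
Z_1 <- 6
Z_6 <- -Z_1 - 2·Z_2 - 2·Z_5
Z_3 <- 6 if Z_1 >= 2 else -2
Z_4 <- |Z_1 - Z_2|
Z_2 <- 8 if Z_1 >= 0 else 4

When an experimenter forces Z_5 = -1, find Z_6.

-20

The intervention breaks the incoming arrows to Z_5: Z_5 <- -Z_3 + 2·Z_2 + Z_4 no longer applies, and Z_5 = -1.
Z_2 = 8 if Z_1 >= 0 else 4  [with Z_1=6]  = 8
Z_6 = -Z_1 - 2·Z_2 - 2·Z_5  [with Z_1=6, Z_2=8, Z_5=-1]  = -20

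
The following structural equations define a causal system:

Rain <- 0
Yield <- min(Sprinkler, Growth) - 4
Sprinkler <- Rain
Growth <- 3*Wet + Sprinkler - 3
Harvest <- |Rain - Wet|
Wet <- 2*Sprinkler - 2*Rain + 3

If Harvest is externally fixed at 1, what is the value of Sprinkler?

0

do(Harvest=1) replaces the equation Harvest <- |Rain - Wet| with the constant Harvest = 1.
Sprinkler is not downstream of the intervention, so its value is determined by the original equations.
Sprinkler = Rain  [with Rain=0]  = 0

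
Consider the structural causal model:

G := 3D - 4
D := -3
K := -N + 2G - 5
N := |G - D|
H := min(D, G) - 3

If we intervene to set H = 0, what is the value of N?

do(H=0) replaces the equation H := min(D, G) - 3 with the constant H = 0.
N is not downstream of the intervention, so its value is determined by the original equations.
G = 3D - 4  [with D=-3]  = -13
N = |G - D|  [with G=-13, D=-3]  = 10

10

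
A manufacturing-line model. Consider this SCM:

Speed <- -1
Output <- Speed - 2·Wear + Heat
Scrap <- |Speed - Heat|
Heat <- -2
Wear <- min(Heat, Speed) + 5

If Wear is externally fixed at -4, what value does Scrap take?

1

The intervention breaks the incoming arrows to Wear: Wear <- min(Heat, Speed) + 5 no longer applies, and Wear = -4.
Scrap is not downstream of the intervention, so its value is determined by the original equations.
Scrap = |Speed - Heat|  [with Speed=-1, Heat=-2]  = 1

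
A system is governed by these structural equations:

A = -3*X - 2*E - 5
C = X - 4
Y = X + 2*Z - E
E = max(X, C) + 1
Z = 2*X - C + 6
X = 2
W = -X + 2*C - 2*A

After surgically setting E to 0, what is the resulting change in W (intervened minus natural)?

The intervention breaks the incoming arrows to E: E = max(X, C) + 1 no longer applies, and E = 0.
C = X - 4  [with X=2]  = -2
A = -3*X - 2*E - 5  [with X=2, E=0]  = -11
W = -X + 2*C - 2*A  [with X=2, C=-2, A=-11]  = 16
Without intervention: C = X - 4  [with X=2]  = -2; E = max(X, C) + 1  [with X=2, C=-2]  = 3; A = -3*X - 2*E - 5  [with X=2, E=3]  = -17; W = -X + 2*C - 2*A  [with X=2, C=-2, A=-17]  = 28.
Change = 16 − 28 = -12.

-12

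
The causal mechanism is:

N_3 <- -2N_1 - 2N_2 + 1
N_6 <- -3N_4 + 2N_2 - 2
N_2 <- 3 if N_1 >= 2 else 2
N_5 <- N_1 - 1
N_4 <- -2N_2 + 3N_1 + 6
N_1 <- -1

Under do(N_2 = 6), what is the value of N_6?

Under do(N_2=6), the mechanism N_2 <- 3 if N_1 >= 2 else 2 is discarded; N_2 is fixed at 6.
N_4 = -2N_2 + 3N_1 + 6  [with N_2=6, N_1=-1]  = -9
N_6 = -3N_4 + 2N_2 - 2  [with N_4=-9, N_2=6]  = 37

37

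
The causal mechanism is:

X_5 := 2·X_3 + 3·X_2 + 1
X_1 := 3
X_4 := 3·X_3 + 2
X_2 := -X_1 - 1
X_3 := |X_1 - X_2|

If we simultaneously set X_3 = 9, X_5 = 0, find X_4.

29

The joint intervention fixes X_3 = 9, X_5 = 0, removing each variable's own equation.
X_4 = 3·X_3 + 2  [with X_3=9]  = 29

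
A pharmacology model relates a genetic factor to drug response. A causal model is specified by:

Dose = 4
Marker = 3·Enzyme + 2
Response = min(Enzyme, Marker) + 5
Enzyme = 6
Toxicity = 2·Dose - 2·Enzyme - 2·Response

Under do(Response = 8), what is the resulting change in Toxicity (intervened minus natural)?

Intervening sets Response = 8 and removes its equation (Response = min(Enzyme, Marker) + 5).
Toxicity = 2·Dose - 2·Enzyme - 2·Response  [with Dose=4, Enzyme=6, Response=8]  = -20
Without intervention: Marker = 3·Enzyme + 2  [with Enzyme=6]  = 20; Response = min(Enzyme, Marker) + 5  [with Enzyme=6, Marker=20]  = 11; Toxicity = 2·Dose - 2·Enzyme - 2·Response  [with Dose=4, Enzyme=6, Response=11]  = -26.
Change = -20 − (-26) = 6.

6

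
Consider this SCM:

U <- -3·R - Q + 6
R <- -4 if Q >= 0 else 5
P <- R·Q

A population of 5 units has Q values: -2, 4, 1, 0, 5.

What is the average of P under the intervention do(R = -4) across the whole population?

Every unit gets R=-4 under the intervention. P values become 8, -16, -4, 0, -20; E[P|do(R=-4)] = -6.4.

-6.4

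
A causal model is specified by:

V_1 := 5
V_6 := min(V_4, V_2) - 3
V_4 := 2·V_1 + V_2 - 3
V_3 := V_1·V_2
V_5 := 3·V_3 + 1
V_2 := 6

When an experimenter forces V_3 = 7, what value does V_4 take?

The intervention breaks the incoming arrows to V_3: V_3 := V_1·V_2 no longer applies, and V_3 = 7.
V_4 is not downstream of the intervention, so its value is determined by the original equations.
V_4 = 2·V_1 + V_2 - 3  [with V_1=5, V_2=6]  = 13

13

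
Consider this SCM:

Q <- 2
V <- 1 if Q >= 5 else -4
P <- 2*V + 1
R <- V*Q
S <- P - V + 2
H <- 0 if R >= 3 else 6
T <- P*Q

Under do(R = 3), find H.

0

Under do(R=3), the mechanism R <- V*Q is discarded; R is fixed at 3.
H = 0 if R >= 3 else 6  [with R=3]  = 0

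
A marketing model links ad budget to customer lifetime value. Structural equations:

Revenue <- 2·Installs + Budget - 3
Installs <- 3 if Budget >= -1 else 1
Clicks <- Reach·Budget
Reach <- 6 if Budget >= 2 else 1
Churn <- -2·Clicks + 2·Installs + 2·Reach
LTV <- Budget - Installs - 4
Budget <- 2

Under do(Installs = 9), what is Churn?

Intervening sets Installs = 9 and removes its equation (Installs <- 3 if Budget >= -1 else 1).
Reach = 6 if Budget >= 2 else 1  [with Budget=2]  = 6
Clicks = Reach·Budget  [with Reach=6, Budget=2]  = 12
Churn = -2·Clicks + 2·Installs + 2·Reach  [with Clicks=12, Installs=9, Reach=6]  = 6

6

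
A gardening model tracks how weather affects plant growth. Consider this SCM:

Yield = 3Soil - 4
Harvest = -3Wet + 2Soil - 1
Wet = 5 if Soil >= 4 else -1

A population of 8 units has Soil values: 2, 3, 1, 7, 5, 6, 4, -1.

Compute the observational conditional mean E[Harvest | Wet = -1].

4.5

E[Harvest|Wet=-1] averages over only the 4 units with Wet=-1 (Soil = 2, 3, 1, -1): Harvest = 6, 8, 4, 0, mean 4.5.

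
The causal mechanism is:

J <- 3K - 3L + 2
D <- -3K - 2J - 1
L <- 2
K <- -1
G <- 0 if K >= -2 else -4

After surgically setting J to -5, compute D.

The intervention breaks the incoming arrows to J: J <- 3K - 3L + 2 no longer applies, and J = -5.
D = -3K - 2J - 1  [with K=-1, J=-5]  = 12

12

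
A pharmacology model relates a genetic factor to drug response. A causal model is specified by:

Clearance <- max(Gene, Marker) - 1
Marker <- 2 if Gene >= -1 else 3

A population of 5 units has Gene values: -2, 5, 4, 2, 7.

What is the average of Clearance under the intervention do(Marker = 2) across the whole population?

The intervention sets Marker=2 in all 5 units regardless of Gene. Recomputing Clearance per unit gives 1, 4, 3, 1, 6; average 3.

3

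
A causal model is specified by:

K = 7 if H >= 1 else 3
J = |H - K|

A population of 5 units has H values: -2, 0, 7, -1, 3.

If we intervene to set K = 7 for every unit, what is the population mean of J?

Every unit gets K=7 under the intervention. J values become 9, 7, 0, 8, 4; E[J|do(K=7)] = 5.6.

5.6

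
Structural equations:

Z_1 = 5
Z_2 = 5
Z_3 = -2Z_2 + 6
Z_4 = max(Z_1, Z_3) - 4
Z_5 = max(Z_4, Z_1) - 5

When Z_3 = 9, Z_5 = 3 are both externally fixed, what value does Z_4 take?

The joint intervention fixes Z_3 = 9, Z_5 = 3, removing each variable's own equation.
Z_4 = max(Z_1, Z_3) - 4  [with Z_1=5, Z_3=9]  = 5

5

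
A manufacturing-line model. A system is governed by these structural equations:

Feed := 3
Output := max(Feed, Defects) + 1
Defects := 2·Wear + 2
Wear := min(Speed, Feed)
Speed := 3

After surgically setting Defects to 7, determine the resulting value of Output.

8

Intervening sets Defects = 7 and removes its equation (Defects := 2·Wear + 2).
Output = max(Feed, Defects) + 1  [with Feed=3, Defects=7]  = 8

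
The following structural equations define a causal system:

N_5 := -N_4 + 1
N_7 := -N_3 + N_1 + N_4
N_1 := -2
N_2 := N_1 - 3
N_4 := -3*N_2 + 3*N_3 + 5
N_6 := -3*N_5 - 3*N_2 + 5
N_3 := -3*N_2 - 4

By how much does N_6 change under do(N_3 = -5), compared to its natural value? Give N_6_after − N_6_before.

The intervention breaks the incoming arrows to N_3: N_3 := -3*N_2 - 4 no longer applies, and N_3 = -5.
N_2 = N_1 - 3  [with N_1=-2]  = -5
N_4 = -3*N_2 + 3*N_3 + 5  [with N_2=-5, N_3=-5]  = 5
N_5 = -N_4 + 1  [with N_4=5]  = -4
N_6 = -3*N_5 - 3*N_2 + 5  [with N_5=-4, N_2=-5]  = 32
Without intervention: N_2 = N_1 - 3  [with N_1=-2]  = -5; N_3 = -3*N_2 - 4  [with N_2=-5]  = 11; N_4 = -3*N_2 + 3*N_3 + 5  [with N_2=-5, N_3=11]  = 53; N_5 = -N_4 + 1  [with N_4=53]  = -52; N_6 = -3*N_5 - 3*N_2 + 5  [with N_5=-52, N_2=-5]  = 176.
Change = 32 − 176 = -144.

-144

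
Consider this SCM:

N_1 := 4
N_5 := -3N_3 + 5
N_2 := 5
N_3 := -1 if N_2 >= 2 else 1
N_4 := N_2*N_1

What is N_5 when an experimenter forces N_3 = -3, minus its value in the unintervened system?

6

do(N_3=-3) replaces the equation N_3 := -1 if N_2 >= 2 else 1 with the constant N_3 = -3.
N_5 = -3N_3 + 5  [with N_3=-3]  = 14
Without intervention: N_3 = -1 if N_2 >= 2 else 1  [with N_2=5]  = -1; N_5 = -3N_3 + 5  [with N_3=-1]  = 8.
Change = 14 − 8 = 6.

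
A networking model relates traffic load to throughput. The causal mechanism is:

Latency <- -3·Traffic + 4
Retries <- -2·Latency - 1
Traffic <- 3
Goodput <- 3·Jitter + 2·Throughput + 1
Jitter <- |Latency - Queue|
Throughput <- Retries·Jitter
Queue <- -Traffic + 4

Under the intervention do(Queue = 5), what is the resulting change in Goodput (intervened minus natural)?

The intervention breaks the incoming arrows to Queue: Queue <- -Traffic + 4 no longer applies, and Queue = 5.
Latency = -3·Traffic + 4  [with Traffic=3]  = -5
Retries = -2·Latency - 1  [with Latency=-5]  = 9
Jitter = |Latency - Queue|  [with Latency=-5, Queue=5]  = 10
Throughput = Retries·Jitter  [with Retries=9, Jitter=10]  = 90
Goodput = 3·Jitter + 2·Throughput + 1  [with Jitter=10, Throughput=90]  = 211
Without intervention: Latency = -3·Traffic + 4  [with Traffic=3]  = -5; Queue = -Traffic + 4  [with Traffic=3]  = 1; Retries = -2·Latency - 1  [with Latency=-5]  = 9; Jitter = |Latency - Queue|  [with Latency=-5, Queue=1]  = 6; Throughput = Retries·Jitter  [with Retries=9, Jitter=6]  = 54; Goodput = 3·Jitter + 2·Throughput + 1  [with Jitter=6, Throughput=54]  = 127.
Change = 211 − 127 = 84.

84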